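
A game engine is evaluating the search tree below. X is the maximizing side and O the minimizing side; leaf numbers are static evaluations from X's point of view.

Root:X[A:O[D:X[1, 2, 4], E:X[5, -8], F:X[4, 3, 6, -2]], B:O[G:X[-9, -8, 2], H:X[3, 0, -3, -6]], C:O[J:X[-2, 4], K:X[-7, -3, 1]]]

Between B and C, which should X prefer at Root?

G (X): max(-9, -8, 2) = 2
H (X): max(3, 0, -3, -6) = 3
B (O): min(2, 3) = 2
J (X): max(-2, 4) = 4
K (X): max(-7, -3, 1) = 1
C (O): min(4, 1) = 1
X prefers the higher value; B=2, C=1. B is better since 2 > 1.

B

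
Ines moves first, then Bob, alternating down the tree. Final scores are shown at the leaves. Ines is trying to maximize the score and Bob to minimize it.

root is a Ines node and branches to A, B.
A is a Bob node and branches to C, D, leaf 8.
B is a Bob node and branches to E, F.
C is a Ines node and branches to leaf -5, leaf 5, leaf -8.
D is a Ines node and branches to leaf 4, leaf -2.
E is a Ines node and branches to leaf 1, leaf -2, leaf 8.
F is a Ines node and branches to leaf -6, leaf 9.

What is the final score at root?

C (Ines): max(-5, 5, -8) = 5
D (Ines): max(4, -2) = 4
A (Bob): min(5, 4, 8) = 4
E (Ines): max(1, -2, 8) = 8
F (Ines): max(-6, 9) = 9
B (Bob): min(8, 9) = 8
root (Ines): max(4, 8) = 8

8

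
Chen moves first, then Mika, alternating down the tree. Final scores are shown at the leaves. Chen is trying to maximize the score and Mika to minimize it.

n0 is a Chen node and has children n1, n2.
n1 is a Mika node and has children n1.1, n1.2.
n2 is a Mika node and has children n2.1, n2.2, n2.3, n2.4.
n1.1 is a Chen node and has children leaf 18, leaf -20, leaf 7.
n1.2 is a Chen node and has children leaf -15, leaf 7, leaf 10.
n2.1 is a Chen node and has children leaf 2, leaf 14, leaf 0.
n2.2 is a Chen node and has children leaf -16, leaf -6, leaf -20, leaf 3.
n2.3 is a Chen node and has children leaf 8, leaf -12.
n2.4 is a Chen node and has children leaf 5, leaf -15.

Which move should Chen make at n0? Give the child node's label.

n1.1 (Chen): max(18, -20, 7) = 18
n1.2 (Chen): max(-15, 7, 10) = 10
n1 (Mika): min(18, 10) = 10
n2.1 (Chen): max(2, 14, 0) = 14
n2.2 (Chen): max(-16, -6, -20, 3) = 3
n2.3 (Chen): max(8, -12) = 8
n2.4 (Chen): max(5, -15) = 5
n2 (Mika): min(14, 3, 8, 5) = 3
n0 (Chen): max(10, 3) = 10
Chen at n0 wants the highest of {n1=10, n2=3}, so chooses n1.

n1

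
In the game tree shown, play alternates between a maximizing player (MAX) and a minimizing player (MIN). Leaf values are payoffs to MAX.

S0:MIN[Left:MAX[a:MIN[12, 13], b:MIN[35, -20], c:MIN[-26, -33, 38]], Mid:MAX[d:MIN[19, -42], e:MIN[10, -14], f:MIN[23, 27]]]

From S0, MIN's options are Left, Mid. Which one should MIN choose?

Left

a (MIN): min(12, 13) = 12
b (MIN): min(35, -20) = -20
c (MIN): min(-26, -33, 38) = -33
Left (MAX): max(12, -20, -33) = 12
d (MIN): min(19, -42) = -42
e (MIN): min(10, -14) = -14
f (MIN): min(23, 27) = 23
Mid (MAX): max(-42, -14, 23) = 23
S0 (MIN): min(12, 23) = 12
MIN at S0 wants the lowest of {Left=12, Mid=23}, so chooses Left.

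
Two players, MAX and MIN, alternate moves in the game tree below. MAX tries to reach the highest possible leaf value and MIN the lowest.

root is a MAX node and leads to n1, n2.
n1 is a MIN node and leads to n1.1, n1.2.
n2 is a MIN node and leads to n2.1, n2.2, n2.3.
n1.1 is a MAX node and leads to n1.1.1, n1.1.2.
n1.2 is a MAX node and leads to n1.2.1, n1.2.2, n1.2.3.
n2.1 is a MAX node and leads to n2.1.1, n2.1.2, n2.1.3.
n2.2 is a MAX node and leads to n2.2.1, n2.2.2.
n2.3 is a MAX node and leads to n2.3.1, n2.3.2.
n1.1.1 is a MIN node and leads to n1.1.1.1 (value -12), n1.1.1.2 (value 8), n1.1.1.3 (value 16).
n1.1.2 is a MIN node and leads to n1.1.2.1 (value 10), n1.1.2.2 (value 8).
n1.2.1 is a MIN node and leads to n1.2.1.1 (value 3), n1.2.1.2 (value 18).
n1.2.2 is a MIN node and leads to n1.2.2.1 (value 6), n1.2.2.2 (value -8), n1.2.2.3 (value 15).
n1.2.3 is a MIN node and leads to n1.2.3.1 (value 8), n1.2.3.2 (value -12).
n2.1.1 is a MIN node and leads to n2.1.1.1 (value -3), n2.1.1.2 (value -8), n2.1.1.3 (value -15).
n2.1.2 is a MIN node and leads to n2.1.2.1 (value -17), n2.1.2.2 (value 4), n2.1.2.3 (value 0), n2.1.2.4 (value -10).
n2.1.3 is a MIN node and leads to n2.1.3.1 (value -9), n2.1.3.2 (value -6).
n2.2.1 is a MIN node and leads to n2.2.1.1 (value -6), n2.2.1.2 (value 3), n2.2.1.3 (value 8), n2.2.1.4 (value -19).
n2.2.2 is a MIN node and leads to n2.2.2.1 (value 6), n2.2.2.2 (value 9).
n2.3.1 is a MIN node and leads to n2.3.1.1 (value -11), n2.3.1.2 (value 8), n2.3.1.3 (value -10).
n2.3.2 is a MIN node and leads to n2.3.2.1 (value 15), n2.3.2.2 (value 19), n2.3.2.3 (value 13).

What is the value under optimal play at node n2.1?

n2.1.1 (MIN): min(-3, -8, -15) = -15
n2.1.2 (MIN): min(-17, 4, 0, -10) = -17
n2.1.3 (MIN): min(-9, -6) = -9
n2.1 (MAX): max(-15, -17, -9) = -9

-9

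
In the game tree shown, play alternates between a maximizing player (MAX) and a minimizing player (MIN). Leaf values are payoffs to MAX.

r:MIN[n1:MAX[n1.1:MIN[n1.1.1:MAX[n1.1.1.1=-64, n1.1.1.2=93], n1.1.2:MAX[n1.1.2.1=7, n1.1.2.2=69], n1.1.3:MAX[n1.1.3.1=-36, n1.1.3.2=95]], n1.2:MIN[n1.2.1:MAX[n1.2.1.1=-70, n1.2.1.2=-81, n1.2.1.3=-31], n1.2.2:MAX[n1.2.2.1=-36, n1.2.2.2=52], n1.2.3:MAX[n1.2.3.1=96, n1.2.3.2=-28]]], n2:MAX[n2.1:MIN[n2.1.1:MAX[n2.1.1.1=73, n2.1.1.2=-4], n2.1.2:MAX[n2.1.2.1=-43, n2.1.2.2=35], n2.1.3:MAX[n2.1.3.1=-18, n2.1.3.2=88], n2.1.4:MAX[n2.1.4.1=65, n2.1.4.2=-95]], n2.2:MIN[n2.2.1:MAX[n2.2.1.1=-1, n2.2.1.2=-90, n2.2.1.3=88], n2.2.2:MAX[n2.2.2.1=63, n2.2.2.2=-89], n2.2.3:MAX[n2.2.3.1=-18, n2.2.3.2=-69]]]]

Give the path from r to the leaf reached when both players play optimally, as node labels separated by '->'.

n1.1.1 (MAX): max(-64, 93) = 93
n1.1.2 (MAX): max(7, 69) = 69
n1.1.3 (MAX): max(-36, 95) = 95
n1.1 (MIN): min(93, 69, 95) = 69
n1.2.1 (MAX): max(-70, -81, -31) = -31
n1.2.2 (MAX): max(-36, 52) = 52
n1.2.3 (MAX): max(96, -28) = 96
n1.2 (MIN): min(-31, 52, 96) = -31
n1 (MAX): max(69, -31) = 69
n2.1.1 (MAX): max(73, -4) = 73
n2.1.2 (MAX): max(-43, 35) = 35
n2.1.3 (MAX): max(-18, 88) = 88
n2.1.4 (MAX): max(65, -95) = 65
n2.1 (MIN): min(73, 35, 88, 65) = 35
n2.2.1 (MAX): max(-1, -90, 88) = 88
n2.2.2 (MAX): max(63, -89) = 63
n2.2.3 (MAX): max(-18, -69) = -18
n2.2 (MIN): min(88, 63, -18) = -18
n2 (MAX): max(35, -18) = 35
r (MIN): min(69, 35) = 35
At r, MIN picks n2 (lowest: 35).
At n2, MAX picks n2.1 (highest: 35).
At n2.1, MIN picks n2.1.2 (lowest: 35).
At n2.1.2, MAX picks n2.1.2.2 (highest: 35).
Terminal value 35.

r -> n2 -> n2.1 -> n2.1.2 -> n2.1.2.2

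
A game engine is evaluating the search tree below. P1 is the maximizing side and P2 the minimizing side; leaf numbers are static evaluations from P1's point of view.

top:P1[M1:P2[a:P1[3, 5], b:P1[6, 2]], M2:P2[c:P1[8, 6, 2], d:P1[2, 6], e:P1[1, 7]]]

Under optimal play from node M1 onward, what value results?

a (P1): max(3, 5) = 5
b (P1): max(6, 2) = 6
M1 (P2): min(5, 6) = 5

5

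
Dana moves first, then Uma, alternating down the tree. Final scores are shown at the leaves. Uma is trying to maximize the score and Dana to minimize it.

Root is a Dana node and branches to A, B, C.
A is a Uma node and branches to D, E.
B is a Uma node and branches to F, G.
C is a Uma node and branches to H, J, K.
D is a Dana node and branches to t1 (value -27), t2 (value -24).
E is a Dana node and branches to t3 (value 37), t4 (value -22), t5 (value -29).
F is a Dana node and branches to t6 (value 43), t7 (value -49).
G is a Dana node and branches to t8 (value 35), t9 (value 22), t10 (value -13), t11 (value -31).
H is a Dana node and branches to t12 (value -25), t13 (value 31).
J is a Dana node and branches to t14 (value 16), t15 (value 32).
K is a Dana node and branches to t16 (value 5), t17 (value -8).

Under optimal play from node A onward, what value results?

-27

D (Dana): min(-27, -24) = -27
E (Dana): min(37, -22, -29) = -29
A (Uma): max(-27, -29) = -27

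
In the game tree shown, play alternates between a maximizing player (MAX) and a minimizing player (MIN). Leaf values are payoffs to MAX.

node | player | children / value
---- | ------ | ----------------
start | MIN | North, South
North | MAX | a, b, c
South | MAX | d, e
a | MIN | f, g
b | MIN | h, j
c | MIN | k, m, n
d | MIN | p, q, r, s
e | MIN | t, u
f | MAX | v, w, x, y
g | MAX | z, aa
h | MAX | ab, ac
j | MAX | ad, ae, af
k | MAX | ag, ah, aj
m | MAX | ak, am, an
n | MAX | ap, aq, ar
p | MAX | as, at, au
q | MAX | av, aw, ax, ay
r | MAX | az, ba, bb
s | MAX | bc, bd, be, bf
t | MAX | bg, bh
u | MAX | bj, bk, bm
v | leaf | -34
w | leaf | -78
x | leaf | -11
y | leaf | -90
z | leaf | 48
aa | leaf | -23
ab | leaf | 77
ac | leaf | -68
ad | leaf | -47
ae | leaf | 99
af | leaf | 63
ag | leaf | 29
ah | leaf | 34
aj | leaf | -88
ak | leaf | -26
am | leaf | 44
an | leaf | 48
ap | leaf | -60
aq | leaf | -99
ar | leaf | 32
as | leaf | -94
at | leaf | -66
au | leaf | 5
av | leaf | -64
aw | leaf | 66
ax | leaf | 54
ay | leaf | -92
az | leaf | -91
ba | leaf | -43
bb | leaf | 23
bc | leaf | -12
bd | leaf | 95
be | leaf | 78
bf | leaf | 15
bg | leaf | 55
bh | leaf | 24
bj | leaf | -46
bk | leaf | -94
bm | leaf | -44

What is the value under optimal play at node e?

-44

t (MAX): max(55, 24) = 55
u (MAX): max(-46, -94, -44) = -44
e (MIN): min(55, -44) = -44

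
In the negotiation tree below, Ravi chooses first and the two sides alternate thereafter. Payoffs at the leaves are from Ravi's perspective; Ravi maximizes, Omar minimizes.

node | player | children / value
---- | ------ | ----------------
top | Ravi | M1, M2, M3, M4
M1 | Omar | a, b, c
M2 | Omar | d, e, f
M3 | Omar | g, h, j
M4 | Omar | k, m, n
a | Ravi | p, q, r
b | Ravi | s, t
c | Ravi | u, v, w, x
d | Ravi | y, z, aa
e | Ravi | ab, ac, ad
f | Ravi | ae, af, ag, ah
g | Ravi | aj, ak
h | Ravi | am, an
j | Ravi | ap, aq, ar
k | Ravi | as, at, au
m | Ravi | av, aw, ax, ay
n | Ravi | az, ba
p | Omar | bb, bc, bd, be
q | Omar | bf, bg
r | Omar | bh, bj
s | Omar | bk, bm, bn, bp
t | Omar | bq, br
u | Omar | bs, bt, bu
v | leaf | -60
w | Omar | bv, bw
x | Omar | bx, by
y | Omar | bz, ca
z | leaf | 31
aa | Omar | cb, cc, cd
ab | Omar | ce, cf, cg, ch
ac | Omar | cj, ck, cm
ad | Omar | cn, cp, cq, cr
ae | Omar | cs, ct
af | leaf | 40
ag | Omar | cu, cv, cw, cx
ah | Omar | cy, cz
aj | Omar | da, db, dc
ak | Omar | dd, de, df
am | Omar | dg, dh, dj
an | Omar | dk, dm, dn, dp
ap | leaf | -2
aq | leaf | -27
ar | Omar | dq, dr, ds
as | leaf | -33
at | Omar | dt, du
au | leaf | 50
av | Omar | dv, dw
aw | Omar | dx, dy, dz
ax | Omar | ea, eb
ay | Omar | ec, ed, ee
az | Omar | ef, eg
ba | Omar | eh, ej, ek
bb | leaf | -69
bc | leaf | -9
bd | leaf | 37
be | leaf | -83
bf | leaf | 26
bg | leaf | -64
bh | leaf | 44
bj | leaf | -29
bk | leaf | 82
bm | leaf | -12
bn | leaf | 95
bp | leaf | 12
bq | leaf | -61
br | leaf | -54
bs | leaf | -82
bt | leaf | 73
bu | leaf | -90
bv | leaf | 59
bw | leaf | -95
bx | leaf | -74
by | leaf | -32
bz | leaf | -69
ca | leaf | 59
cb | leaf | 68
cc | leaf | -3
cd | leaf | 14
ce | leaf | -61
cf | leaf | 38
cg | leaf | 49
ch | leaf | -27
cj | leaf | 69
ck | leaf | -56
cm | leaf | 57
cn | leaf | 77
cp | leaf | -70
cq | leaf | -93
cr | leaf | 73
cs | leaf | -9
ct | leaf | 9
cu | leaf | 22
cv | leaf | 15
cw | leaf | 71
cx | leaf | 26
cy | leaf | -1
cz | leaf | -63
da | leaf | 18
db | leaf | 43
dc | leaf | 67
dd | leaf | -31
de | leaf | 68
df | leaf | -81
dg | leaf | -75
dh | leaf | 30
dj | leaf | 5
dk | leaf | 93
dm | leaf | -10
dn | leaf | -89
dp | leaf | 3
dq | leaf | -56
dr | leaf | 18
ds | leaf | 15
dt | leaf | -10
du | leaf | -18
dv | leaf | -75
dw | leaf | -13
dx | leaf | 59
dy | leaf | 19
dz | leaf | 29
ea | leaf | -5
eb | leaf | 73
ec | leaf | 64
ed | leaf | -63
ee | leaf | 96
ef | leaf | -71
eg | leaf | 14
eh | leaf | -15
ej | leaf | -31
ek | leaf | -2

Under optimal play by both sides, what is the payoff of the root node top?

-31

p (Omar): min(-69, -9, 37, -83) = -83
q (Omar): min(26, -64) = -64
r (Omar): min(44, -29) = -29
a (Ravi): max(-83, -64, -29) = -29
s (Omar): min(82, -12, 95, 12) = -12
t (Omar): min(-61, -54) = -61
b (Ravi): max(-12, -61) = -12
u (Omar): min(-82, 73, -90) = -90
w (Omar): min(59, -95) = -95
x (Omar): min(-74, -32) = -74
c (Ravi): max(-90, -60, -95, -74) = -60
M1 (Omar): min(-29, -12, -60) = -60
y (Omar): min(-69, 59) = -69
aa (Omar): min(68, -3, 14) = -3
d (Ravi): max(-69, 31, -3) = 31
ab (Omar): min(-61, 38, 49, -27) = -61
ac (Omar): min(69, -56, 57) = -56
ad (Omar): min(77, -70, -93, 73) = -93
e (Ravi): max(-61, -56, -93) = -56
ae (Omar): min(-9, 9) = -9
ag (Omar): min(22, 15, 71, 26) = 15
ah (Omar): min(-1, -63) = -63
f (Ravi): max(-9, 40, 15, -63) = 40
M2 (Omar): min(31, -56, 40) = -56
aj (Omar): min(18, 43, 67) = 18
ak (Omar): min(-31, 68, -81) = -81
g (Ravi): max(18, -81) = 18
am (Omar): min(-75, 30, 5) = -75
an (Omar): min(93, -10, -89, 3) = -89
h (Ravi): max(-75, -89) = -75
ar (Omar): min(-56, 18, 15) = -56
j (Ravi): max(-2, -27, -56) = -2
M3 (Omar): min(18, -75, -2) = -75
at (Omar): min(-10, -18) = -18
k (Ravi): max(-33, -18, 50) = 50
av (Omar): min(-75, -13) = -75
aw (Omar): min(59, 19, 29) = 19
ax (Omar): min(-5, 73) = -5
ay (Omar): min(64, -63, 96) = -63
m (Ravi): max(-75, 19, -5, -63) = 19
az (Omar): min(-71, 14) = -71
ba (Omar): min(-15, -31, -2) = -31
n (Ravi): max(-71, -31) = -31
M4 (Omar): min(50, 19, -31) = -31
top (Ravi): max(-60, -56, -75, -31) = -31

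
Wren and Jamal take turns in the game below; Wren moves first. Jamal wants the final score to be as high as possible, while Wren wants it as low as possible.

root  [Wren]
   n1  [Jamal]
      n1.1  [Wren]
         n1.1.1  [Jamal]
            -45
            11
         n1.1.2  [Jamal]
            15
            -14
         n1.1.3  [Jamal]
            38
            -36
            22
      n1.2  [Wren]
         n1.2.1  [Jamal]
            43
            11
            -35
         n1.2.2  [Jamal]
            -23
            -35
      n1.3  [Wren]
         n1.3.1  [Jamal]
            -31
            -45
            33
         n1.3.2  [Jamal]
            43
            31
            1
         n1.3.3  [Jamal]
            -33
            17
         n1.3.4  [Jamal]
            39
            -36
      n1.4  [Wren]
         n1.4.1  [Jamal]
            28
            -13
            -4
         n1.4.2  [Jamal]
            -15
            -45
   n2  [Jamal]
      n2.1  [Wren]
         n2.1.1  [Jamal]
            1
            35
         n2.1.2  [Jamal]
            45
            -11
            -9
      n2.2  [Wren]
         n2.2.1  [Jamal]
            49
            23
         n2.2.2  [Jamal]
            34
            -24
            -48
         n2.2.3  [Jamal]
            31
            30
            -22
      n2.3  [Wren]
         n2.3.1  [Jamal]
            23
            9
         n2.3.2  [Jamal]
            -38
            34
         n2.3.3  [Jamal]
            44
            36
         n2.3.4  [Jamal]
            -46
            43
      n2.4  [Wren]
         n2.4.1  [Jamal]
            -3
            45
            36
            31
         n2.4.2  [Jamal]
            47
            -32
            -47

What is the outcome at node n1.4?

n1.4.1 (Jamal): max(28, -13, -4) = 28
n1.4.2 (Jamal): max(-15, -45) = -15
n1.4 (Wren): min(28, -15) = -15

-15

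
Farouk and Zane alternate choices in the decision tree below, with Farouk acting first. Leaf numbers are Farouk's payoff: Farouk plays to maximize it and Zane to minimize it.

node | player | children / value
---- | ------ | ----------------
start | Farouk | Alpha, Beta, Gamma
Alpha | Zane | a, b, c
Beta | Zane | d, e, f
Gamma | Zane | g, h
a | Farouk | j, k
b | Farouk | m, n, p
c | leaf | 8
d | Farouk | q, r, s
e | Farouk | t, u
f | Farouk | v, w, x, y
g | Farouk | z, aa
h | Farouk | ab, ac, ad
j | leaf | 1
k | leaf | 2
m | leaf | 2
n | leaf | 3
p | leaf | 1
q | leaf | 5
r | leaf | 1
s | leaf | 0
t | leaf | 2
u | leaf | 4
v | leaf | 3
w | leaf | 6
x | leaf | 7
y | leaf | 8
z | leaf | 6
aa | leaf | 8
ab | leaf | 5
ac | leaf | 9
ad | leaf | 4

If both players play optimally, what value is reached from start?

8

a (Farouk): max(1, 2) = 2
b (Farouk): max(2, 3, 1) = 3
Alpha (Zane): min(2, 3, 8) = 2
d (Farouk): max(5, 1, 0) = 5
e (Farouk): max(2, 4) = 4
f (Farouk): max(3, 6, 7, 8) = 8
Beta (Zane): min(5, 4, 8) = 4
g (Farouk): max(6, 8) = 8
h (Farouk): max(5, 9, 4) = 9
Gamma (Zane): min(8, 9) = 8
start (Farouk): max(2, 4, 8) = 8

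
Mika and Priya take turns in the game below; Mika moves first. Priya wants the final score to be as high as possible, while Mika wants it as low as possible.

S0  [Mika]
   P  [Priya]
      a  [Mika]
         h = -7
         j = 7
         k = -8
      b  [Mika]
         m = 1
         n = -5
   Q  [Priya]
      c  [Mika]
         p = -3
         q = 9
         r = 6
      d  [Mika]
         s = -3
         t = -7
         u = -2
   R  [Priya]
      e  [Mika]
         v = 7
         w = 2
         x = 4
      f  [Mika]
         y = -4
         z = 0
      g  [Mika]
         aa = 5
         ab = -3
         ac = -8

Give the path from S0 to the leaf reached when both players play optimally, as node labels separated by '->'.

a (Mika): min(-7, 7, -8) = -8
b (Mika): min(1, -5) = -5
P (Priya): max(-8, -5) = -5
c (Mika): min(-3, 9, 6) = -3
d (Mika): min(-3, -7, -2) = -7
Q (Priya): max(-3, -7) = -3
e (Mika): min(7, 2, 4) = 2
f (Mika): min(-4, 0) = -4
g (Mika): min(5, -3, -8) = -8
R (Priya): max(2, -4, -8) = 2
S0 (Mika): min(-5, -3, 2) = -5
At S0, Mika picks P (lowest: -5).
At P, Priya picks b (highest: -5).
At b, Mika picks n (lowest: -5).
Terminal value -5.

S0 -> P -> b -> n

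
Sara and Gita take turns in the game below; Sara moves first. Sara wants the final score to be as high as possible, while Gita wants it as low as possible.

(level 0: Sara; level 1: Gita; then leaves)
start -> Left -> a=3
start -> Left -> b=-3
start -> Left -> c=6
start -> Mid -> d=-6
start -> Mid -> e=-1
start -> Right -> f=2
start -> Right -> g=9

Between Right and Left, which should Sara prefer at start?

Right

Right (Gita): min(2, 9) = 2
Left (Gita): min(3, -3, 6) = -3
Sara prefers the higher value; Right=2, Left=-3. Right is better since 2 > -3.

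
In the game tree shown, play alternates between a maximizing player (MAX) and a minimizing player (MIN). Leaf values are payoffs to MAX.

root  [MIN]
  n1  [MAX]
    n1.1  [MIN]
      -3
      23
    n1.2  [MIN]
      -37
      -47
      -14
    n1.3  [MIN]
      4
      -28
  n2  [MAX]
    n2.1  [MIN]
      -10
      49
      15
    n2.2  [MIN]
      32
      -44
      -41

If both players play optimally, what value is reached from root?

n1.1 (MIN): min(-3, 23) = -3
n1.2 (MIN): min(-37, -47, -14) = -47
n1.3 (MIN): min(4, -28) = -28
n1 (MAX): max(-3, -47, -28) = -3
n2.1 (MIN): min(-10, 49, 15) = -10
n2.2 (MIN): min(32, -44, -41) = -44
n2 (MAX): max(-10, -44) = -10
root (MIN): min(-3, -10) = -10

-10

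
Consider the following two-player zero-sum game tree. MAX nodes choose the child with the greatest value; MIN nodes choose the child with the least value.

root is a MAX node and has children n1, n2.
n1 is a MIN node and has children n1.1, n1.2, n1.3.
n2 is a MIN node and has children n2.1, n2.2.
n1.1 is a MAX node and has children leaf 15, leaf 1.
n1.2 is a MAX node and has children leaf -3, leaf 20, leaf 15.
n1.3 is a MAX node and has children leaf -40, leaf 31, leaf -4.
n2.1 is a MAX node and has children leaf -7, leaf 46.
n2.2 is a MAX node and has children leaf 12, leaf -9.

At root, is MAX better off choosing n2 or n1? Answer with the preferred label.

n1

n2.1 (MAX): max(-7, 46) = 46
n2.2 (MAX): max(12, -9) = 12
n2 (MIN): min(46, 12) = 12
n1.1 (MAX): max(15, 1) = 15
n1.2 (MAX): max(-3, 20, 15) = 20
n1.3 (MAX): max(-40, 31, -4) = 31
n1 (MIN): min(15, 20, 31) = 15
MAX prefers the higher value; n2=12, n1=15. n1 is better since 15 > 12.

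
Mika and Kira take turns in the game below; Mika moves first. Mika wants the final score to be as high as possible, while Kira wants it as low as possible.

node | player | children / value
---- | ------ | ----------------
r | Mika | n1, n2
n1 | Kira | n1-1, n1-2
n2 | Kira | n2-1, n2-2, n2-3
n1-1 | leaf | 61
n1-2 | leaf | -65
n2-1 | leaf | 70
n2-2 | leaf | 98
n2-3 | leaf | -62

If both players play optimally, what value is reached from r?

n1 (Kira): min(61, -65) = -65
n2 (Kira): min(70, 98, -62) = -62
r (Mika): max(-65, -62) = -62

-62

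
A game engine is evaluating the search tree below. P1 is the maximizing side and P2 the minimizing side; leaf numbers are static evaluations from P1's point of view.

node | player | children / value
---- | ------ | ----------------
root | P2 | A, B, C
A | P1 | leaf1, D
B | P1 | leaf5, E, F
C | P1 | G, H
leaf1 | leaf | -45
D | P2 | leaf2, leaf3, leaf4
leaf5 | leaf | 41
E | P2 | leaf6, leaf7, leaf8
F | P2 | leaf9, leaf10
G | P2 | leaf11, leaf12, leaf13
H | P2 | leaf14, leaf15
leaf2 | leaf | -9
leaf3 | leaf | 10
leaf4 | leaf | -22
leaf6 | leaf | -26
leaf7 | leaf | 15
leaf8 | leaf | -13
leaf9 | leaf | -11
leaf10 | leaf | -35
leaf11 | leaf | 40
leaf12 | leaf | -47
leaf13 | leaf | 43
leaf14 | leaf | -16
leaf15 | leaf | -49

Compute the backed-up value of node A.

-22

D (P2): min(-9, 10, -22) = -22
A (P1): max(-45, -22) = -22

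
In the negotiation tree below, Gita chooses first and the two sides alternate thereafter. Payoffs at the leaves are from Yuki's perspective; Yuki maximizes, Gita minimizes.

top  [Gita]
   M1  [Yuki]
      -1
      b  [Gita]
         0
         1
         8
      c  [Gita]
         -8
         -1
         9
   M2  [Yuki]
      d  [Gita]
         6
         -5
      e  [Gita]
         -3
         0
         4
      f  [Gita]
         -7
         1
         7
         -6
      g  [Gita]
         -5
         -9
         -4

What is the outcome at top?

-3

b (Gita): min(0, 1, 8) = 0
c (Gita): min(-8, -1, 9) = -8
M1 (Yuki): max(-1, 0, -8) = 0
d (Gita): min(6, -5) = -5
e (Gita): min(-3, 0, 4) = -3
f (Gita): min(-7, 1, 7, -6) = -7
g (Gita): min(-5, -9, -4) = -9
M2 (Yuki): max(-5, -3, -7, -9) = -3
top (Gita): min(0, -3) = -3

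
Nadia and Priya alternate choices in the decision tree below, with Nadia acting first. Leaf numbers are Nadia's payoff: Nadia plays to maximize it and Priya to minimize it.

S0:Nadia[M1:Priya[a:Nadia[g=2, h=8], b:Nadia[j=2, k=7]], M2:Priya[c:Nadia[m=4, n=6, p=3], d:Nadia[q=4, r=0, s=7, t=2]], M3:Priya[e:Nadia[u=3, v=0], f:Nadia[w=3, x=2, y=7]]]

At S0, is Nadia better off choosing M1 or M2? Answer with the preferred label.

a (Nadia): max(2, 8) = 8
b (Nadia): max(2, 7) = 7
M1 (Priya): min(8, 7) = 7
c (Nadia): max(4, 6, 3) = 6
d (Nadia): max(4, 0, 7, 2) = 7
M2 (Priya): min(6, 7) = 6
Nadia prefers the higher value; M1=7, M2=6. M1 is better since 7 > 6.

M1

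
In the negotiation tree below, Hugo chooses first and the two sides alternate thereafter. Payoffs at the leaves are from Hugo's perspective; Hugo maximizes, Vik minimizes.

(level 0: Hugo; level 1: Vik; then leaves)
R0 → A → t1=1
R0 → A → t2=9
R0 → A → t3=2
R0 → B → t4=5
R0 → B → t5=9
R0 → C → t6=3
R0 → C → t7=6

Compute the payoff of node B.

5

B (Vik): min(5, 9) = 5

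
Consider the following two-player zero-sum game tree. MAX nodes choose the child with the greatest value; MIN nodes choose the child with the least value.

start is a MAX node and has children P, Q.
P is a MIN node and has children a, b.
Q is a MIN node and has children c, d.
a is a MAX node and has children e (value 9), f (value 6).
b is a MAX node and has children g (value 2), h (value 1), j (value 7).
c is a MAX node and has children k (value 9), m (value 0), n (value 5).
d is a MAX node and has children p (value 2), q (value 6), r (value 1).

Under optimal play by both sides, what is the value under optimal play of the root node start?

a (MAX): max(9, 6) = 9
b (MAX): max(2, 1, 7) = 7
P (MIN): min(9, 7) = 7
c (MAX): max(9, 0, 5) = 9
d (MAX): max(2, 6, 1) = 6
Q (MIN): min(9, 6) = 6
start (MAX): max(7, 6) = 7

7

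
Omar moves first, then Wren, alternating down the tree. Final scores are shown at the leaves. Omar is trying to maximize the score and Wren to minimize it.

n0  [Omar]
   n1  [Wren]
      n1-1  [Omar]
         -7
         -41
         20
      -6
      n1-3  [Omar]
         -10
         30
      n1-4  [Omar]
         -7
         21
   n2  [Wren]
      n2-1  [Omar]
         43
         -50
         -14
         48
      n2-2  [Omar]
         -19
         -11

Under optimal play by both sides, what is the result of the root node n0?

-6

n1-1 (Omar): max(-7, -41, 20) = 20
n1-3 (Omar): max(-10, 30) = 30
n1-4 (Omar): max(-7, 21) = 21
n1 (Wren): min(20, -6, 30, 21) = -6
n2-1 (Omar): max(43, -50, -14, 48) = 48
n2-2 (Omar): max(-19, -11) = -11
n2 (Wren): min(48, -11) = -11
n0 (Omar): max(-6, -11) = -6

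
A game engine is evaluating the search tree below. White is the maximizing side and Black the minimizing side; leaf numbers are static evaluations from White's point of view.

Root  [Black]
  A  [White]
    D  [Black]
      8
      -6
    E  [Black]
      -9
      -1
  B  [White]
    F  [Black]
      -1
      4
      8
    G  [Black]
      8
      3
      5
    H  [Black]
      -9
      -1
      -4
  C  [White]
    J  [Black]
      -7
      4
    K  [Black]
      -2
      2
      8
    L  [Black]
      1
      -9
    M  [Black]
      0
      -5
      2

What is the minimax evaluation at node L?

-9

L (Black): min(1, -9) = -9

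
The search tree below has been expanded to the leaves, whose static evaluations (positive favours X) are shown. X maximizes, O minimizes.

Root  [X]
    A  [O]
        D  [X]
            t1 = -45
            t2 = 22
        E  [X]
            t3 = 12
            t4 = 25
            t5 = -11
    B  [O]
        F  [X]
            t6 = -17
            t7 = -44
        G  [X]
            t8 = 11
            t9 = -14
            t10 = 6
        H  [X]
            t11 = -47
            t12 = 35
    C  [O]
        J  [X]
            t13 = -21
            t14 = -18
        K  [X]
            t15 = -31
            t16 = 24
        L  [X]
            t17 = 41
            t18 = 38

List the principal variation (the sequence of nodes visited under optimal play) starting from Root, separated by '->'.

D (X): max(-45, 22) = 22
E (X): max(12, 25, -11) = 25
A (O): min(22, 25) = 22
F (X): max(-17, -44) = -17
G (X): max(11, -14, 6) = 11
H (X): max(-47, 35) = 35
B (O): min(-17, 11, 35) = -17
J (X): max(-21, -18) = -18
K (X): max(-31, 24) = 24
L (X): max(41, 38) = 41
C (O): min(-18, 24, 41) = -18
Root (X): max(22, -17, -18) = 22
At Root, X picks A (highest: 22).
At A, O picks D (lowest: 22).
At D, X picks t2 (highest: 22).
Terminal value 22.

Root -> A -> D -> t2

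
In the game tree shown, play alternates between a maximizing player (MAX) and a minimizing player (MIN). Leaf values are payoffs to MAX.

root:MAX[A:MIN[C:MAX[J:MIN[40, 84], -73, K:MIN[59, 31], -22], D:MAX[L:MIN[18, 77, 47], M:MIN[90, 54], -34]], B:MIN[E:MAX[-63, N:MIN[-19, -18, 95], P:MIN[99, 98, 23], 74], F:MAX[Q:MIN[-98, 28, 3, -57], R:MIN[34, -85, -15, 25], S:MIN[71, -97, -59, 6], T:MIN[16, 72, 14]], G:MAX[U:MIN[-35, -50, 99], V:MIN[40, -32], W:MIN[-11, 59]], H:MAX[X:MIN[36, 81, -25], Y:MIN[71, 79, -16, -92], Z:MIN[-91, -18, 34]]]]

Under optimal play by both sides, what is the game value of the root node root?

J (MIN): min(40, 84) = 40
K (MIN): min(59, 31) = 31
C (MAX): max(40, -73, 31, -22) = 40
L (MIN): min(18, 77, 47) = 18
M (MIN): min(90, 54) = 54
D (MAX): max(18, 54, -34) = 54
A (MIN): min(40, 54) = 40
N (MIN): min(-19, -18, 95) = -19
P (MIN): min(99, 98, 23) = 23
E (MAX): max(-63, -19, 23, 74) = 74
Q (MIN): min(-98, 28, 3, -57) = -98
R (MIN): min(34, -85, -15, 25) = -85
S (MIN): min(71, -97, -59, 6) = -97
T (MIN): min(16, 72, 14) = 14
F (MAX): max(-98, -85, -97, 14) = 14
U (MIN): min(-35, -50, 99) = -50
V (MIN): min(40, -32) = -32
W (MIN): min(-11, 59) = -11
G (MAX): max(-50, -32, -11) = -11
X (MIN): min(36, 81, -25) = -25
Y (MIN): min(71, 79, -16, -92) = -92
Z (MIN): min(-91, -18, 34) = -91
H (MAX): max(-25, -92, -91) = -25
B (MIN): min(74, 14, -11, -25) = -25
root (MAX): max(40, -25) = 40

40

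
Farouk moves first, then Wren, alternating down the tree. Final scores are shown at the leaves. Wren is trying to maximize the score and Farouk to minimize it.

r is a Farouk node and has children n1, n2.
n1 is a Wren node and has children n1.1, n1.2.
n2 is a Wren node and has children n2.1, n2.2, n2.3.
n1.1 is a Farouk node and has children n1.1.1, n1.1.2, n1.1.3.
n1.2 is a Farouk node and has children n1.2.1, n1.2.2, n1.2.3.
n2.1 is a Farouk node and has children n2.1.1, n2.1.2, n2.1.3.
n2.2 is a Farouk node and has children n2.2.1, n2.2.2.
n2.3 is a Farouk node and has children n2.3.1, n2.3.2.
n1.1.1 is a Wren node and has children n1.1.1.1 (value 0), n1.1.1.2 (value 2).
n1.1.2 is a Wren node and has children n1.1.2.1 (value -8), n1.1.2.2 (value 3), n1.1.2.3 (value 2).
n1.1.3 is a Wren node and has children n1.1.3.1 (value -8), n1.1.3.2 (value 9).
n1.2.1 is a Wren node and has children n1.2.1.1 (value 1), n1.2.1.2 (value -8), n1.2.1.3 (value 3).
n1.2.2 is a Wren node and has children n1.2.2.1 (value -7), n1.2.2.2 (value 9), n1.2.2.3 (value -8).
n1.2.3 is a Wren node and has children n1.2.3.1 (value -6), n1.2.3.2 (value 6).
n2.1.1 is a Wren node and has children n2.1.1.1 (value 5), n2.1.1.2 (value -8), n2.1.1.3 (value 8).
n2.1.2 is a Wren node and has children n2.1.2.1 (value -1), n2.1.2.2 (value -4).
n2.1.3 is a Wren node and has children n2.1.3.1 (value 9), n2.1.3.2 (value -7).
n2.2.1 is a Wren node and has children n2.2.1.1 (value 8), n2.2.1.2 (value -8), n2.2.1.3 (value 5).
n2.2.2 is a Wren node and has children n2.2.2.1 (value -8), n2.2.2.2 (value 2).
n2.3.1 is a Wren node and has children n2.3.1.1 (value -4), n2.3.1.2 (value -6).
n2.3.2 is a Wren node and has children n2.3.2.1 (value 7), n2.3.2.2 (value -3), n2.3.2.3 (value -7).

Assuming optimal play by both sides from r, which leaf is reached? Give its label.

n1.1.1 (Wren): max(0, 2) = 2
n1.1.2 (Wren): max(-8, 3, 2) = 3
n1.1.3 (Wren): max(-8, 9) = 9
n1.1 (Farouk): min(2, 3, 9) = 2
n1.2.1 (Wren): max(1, -8, 3) = 3
n1.2.2 (Wren): max(-7, 9, -8) = 9
n1.2.3 (Wren): max(-6, 6) = 6
n1.2 (Farouk): min(3, 9, 6) = 3
n1 (Wren): max(2, 3) = 3
n2.1.1 (Wren): max(5, -8, 8) = 8
n2.1.2 (Wren): max(-1, -4) = -1
n2.1.3 (Wren): max(9, -7) = 9
n2.1 (Farouk): min(8, -1, 9) = -1
n2.2.1 (Wren): max(8, -8, 5) = 8
n2.2.2 (Wren): max(-8, 2) = 2
n2.2 (Farouk): min(8, 2) = 2
n2.3.1 (Wren): max(-4, -6) = -4
n2.3.2 (Wren): max(7, -3, -7) = 7
n2.3 (Farouk): min(-4, 7) = -4
n2 (Wren): max(-1, 2, -4) = 2
r (Farouk): min(3, 2) = 2
At r, Farouk picks n2 (lowest: 2).
At n2, Wren picks n2.2 (highest: 2).
At n2.2, Farouk picks n2.2.2 (lowest: 2).
At n2.2.2, Wren picks n2.2.2.2 (highest: 2).
Terminal value 2.

n2.2.2.2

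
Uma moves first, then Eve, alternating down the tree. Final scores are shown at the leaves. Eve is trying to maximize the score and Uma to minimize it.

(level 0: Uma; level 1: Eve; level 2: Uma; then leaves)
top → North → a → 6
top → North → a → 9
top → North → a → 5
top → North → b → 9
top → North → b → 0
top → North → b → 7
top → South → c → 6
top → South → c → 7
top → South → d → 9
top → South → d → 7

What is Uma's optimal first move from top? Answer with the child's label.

a (Uma): min(6, 9, 5) = 5
b (Uma): min(9, 0, 7) = 0
North (Eve): max(5, 0) = 5
c (Uma): min(6, 7) = 6
d (Uma): min(9, 7) = 7
South (Eve): max(6, 7) = 7
top (Uma): min(5, 7) = 5
Uma at top wants the lowest of {North=5, South=7}, so chooses North.

North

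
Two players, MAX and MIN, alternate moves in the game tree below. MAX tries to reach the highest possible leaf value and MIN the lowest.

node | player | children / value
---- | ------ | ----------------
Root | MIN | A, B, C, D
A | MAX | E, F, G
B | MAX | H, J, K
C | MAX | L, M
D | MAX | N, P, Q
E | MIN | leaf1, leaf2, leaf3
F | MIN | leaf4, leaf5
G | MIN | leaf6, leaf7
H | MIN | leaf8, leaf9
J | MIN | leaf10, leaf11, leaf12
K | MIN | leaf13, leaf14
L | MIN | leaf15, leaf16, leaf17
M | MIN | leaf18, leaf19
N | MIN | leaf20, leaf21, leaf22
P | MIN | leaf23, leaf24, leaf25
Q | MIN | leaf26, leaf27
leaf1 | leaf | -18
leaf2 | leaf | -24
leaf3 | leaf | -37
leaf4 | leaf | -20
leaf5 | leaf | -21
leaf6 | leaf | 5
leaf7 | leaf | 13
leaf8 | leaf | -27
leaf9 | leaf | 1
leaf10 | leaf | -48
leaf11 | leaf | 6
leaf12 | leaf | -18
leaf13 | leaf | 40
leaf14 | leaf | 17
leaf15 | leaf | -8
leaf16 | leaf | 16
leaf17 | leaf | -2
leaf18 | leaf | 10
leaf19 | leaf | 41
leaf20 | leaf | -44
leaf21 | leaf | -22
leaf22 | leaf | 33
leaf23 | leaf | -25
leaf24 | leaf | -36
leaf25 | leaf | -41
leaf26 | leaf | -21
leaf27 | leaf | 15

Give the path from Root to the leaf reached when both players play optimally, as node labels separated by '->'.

E (MIN): min(-18, -24, -37) = -37
F (MIN): min(-20, -21) = -21
G (MIN): min(5, 13) = 5
A (MAX): max(-37, -21, 5) = 5
H (MIN): min(-27, 1) = -27
J (MIN): min(-48, 6, -18) = -48
K (MIN): min(40, 17) = 17
B (MAX): max(-27, -48, 17) = 17
L (MIN): min(-8, 16, -2) = -8
M (MIN): min(10, 41) = 10
C (MAX): max(-8, 10) = 10
N (MIN): min(-44, -22, 33) = -44
P (MIN): min(-25, -36, -41) = -41
Q (MIN): min(-21, 15) = -21
D (MAX): max(-44, -41, -21) = -21
Root (MIN): min(5, 17, 10, -21) = -21
At Root, MIN picks D (lowest: -21).
At D, MAX picks Q (highest: -21).
At Q, MIN picks leaf26 (lowest: -21).
Terminal value -21.

Root -> D -> Q -> leaf26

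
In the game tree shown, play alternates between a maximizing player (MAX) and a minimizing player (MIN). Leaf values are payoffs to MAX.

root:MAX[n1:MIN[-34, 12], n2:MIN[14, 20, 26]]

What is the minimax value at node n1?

-34

n1 (MIN): min(-34, 12) = -34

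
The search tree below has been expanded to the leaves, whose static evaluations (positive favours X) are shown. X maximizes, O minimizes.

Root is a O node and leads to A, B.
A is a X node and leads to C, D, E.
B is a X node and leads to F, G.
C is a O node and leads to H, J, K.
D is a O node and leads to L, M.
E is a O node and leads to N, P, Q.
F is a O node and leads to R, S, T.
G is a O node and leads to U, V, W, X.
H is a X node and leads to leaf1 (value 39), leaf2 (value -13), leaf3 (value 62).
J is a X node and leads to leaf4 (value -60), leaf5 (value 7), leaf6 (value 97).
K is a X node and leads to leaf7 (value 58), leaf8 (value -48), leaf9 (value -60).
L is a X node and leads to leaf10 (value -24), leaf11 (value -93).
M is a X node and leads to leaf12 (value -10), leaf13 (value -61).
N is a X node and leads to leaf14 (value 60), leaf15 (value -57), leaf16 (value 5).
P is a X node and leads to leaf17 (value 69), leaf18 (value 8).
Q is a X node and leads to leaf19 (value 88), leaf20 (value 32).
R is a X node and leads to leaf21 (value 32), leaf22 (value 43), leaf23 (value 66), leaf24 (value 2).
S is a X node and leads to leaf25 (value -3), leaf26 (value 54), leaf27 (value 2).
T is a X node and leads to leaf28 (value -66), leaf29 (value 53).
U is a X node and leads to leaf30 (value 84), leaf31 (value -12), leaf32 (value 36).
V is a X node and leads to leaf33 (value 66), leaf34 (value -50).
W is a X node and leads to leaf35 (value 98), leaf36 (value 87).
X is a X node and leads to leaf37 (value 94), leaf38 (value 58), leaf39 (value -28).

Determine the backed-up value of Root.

60

H (X): max(39, -13, 62) = 62
J (X): max(-60, 7, 97) = 97
K (X): max(58, -48, -60) = 58
C (O): min(62, 97, 58) = 58
L (X): max(-24, -93) = -24
M (X): max(-10, -61) = -10
D (O): min(-24, -10) = -24
N (X): max(60, -57, 5) = 60
P (X): max(69, 8) = 69
Q (X): max(88, 32) = 88
E (O): min(60, 69, 88) = 60
A (X): max(58, -24, 60) = 60
R (X): max(32, 43, 66, 2) = 66
S (X): max(-3, 54, 2) = 54
T (X): max(-66, 53) = 53
F (O): min(66, 54, 53) = 53
U (X): max(84, -12, 36) = 84
V (X): max(66, -50) = 66
W (X): max(98, 87) = 98
X (X): max(94, 58, -28) = 94
G (O): min(84, 66, 98, 94) = 66
B (X): max(53, 66) = 66
Root (O): min(60, 66) = 60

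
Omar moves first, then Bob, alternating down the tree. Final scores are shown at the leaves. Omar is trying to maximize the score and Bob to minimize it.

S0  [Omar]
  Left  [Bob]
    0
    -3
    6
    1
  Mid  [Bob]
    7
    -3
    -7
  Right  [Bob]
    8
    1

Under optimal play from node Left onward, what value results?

Left (Bob): min(0, -3, 6, 1) = -3

-3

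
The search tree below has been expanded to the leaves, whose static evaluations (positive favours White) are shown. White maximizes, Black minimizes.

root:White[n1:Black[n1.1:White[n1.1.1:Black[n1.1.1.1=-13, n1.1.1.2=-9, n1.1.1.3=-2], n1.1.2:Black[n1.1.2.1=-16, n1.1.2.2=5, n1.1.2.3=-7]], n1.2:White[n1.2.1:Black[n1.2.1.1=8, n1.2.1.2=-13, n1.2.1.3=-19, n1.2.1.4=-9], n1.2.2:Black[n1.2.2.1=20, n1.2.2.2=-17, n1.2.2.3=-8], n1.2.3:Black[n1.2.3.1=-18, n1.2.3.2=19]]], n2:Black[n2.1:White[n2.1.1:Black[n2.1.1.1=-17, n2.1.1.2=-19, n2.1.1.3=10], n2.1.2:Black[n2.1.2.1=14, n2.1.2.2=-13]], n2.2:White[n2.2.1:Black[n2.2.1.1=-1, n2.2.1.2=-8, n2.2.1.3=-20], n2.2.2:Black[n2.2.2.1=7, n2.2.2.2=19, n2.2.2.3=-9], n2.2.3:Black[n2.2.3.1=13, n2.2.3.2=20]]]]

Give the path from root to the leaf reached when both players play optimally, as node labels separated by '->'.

n1.1.1 (Black): min(-13, -9, -2) = -13
n1.1.2 (Black): min(-16, 5, -7) = -16
n1.1 (White): max(-13, -16) = -13
n1.2.1 (Black): min(8, -13, -19, -9) = -19
n1.2.2 (Black): min(20, -17, -8) = -17
n1.2.3 (Black): min(-18, 19) = -18
n1.2 (White): max(-19, -17, -18) = -17
n1 (Black): min(-13, -17) = -17
n2.1.1 (Black): min(-17, -19, 10) = -19
n2.1.2 (Black): min(14, -13) = -13
n2.1 (White): max(-19, -13) = -13
n2.2.1 (Black): min(-1, -8, -20) = -20
n2.2.2 (Black): min(7, 19, -9) = -9
n2.2.3 (Black): min(13, 20) = 13
n2.2 (White): max(-20, -9, 13) = 13
n2 (Black): min(-13, 13) = -13
root (White): max(-17, -13) = -13
At root, White picks n2 (highest: -13).
At n2, Black picks n2.1 (lowest: -13).
At n2.1, White picks n2.1.2 (highest: -13).
At n2.1.2, Black picks n2.1.2.2 (lowest: -13).
Terminal value -13.

root -> n2 -> n2.1 -> n2.1.2 -> n2.1.2.2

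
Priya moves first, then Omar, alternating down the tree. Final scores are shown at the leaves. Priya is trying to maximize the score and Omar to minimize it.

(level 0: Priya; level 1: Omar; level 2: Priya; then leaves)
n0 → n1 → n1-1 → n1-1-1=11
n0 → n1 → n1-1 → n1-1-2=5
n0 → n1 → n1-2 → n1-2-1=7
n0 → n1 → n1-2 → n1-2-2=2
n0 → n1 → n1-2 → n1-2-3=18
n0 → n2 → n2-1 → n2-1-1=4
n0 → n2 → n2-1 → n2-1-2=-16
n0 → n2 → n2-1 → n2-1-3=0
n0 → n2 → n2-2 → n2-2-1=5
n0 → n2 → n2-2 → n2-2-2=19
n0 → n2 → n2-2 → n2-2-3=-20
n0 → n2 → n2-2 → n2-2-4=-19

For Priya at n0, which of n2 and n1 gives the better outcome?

n1

n2-1 (Priya): max(4, -16, 0) = 4
n2-2 (Priya): max(5, 19, -20, -19) = 19
n2 (Omar): min(4, 19) = 4
n1-1 (Priya): max(11, 5) = 11
n1-2 (Priya): max(7, 2, 18) = 18
n1 (Omar): min(11, 18) = 11
Priya prefers the higher value; n2=4, n1=11. n1 is better since 11 > 4.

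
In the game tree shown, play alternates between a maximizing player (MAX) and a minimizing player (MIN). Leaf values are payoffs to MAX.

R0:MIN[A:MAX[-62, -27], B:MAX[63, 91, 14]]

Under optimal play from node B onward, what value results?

B (MAX): max(63, 91, 14) = 91

91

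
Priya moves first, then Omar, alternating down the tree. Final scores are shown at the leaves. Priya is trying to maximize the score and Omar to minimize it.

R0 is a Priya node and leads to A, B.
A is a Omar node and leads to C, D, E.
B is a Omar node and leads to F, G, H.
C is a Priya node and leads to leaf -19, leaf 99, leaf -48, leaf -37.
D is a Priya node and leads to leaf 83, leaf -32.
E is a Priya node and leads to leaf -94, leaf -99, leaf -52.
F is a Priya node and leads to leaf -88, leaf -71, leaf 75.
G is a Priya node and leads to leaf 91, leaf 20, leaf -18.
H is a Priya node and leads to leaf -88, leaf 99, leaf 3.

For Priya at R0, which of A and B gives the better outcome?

B

C (Priya): max(-19, 99, -48, -37) = 99
D (Priya): max(83, -32) = 83
E (Priya): max(-94, -99, -52) = -52
A (Omar): min(99, 83, -52) = -52
F (Priya): max(-88, -71, 75) = 75
G (Priya): max(91, 20, -18) = 91
H (Priya): max(-88, 99, 3) = 99
B (Omar): min(75, 91, 99) = 75
Priya prefers the higher value; A=-52, B=75. B is better since 75 > -52.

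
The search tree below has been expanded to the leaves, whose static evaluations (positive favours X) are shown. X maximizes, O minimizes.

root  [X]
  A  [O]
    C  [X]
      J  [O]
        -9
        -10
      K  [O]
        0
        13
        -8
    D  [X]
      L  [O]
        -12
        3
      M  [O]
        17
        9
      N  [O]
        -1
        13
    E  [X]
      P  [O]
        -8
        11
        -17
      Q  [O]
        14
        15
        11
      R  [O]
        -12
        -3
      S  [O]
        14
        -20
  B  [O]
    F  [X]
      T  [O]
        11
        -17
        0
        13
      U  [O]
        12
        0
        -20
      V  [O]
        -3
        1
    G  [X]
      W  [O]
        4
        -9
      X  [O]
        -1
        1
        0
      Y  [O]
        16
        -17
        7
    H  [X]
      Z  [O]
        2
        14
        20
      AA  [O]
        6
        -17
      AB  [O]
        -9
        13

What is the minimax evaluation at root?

J (O): min(-9, -10) = -10
K (O): min(0, 13, -8) = -8
C (X): max(-10, -8) = -8
L (O): min(-12, 3) = -12
M (O): min(17, 9) = 9
N (O): min(-1, 13) = -1
D (X): max(-12, 9, -1) = 9
P (O): min(-8, 11, -17) = -17
Q (O): min(14, 15, 11) = 11
R (O): min(-12, -3) = -12
S (O): min(14, -20) = -20
E (X): max(-17, 11, -12, -20) = 11
A (O): min(-8, 9, 11) = -8
T (O): min(11, -17, 0, 13) = -17
U (O): min(12, 0, -20) = -20
V (O): min(-3, 1) = -3
F (X): max(-17, -20, -3) = -3
W (O): min(4, -9) = -9
X (O): min(-1, 1, 0) = -1
Y (O): min(16, -17, 7) = -17
G (X): max(-9, -1, -17) = -1
Z (O): min(2, 14, 20) = 2
AA (O): min(6, -17) = -17
AB (O): min(-9, 13) = -9
H (X): max(2, -17, -9) = 2
B (O): min(-3, -1, 2) = -3
root (X): max(-8, -3) = -3

-3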